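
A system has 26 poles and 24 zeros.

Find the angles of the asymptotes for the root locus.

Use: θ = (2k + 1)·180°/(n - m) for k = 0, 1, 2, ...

n - m = 26 - 24 = 2. Angles: θk = (2k + 1)·180°/2 = 90°, 270°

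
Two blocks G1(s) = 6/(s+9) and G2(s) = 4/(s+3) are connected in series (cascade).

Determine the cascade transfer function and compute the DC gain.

Series: multiply transfer functions. G_eq = 6/(s+9) × 4/(s+3) = 24/((s+9)(s+3)). DC gain = 24/(9×3) = 0.8889.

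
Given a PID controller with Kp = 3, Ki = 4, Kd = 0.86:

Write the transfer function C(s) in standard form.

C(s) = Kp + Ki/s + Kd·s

Substituting values: C(s) = 3 + 4/s + 0.86s = (0.86s² + 3s + 4)/s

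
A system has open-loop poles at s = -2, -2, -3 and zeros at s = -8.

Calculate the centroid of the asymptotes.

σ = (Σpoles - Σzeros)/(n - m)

σ = (Σpoles - Σzeros)/(n - m) = (-7 - (-8))/(3 - 1) = 1/2 = 0.5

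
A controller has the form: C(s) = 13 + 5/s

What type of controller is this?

This is a Proportional-Integral (PI) controller.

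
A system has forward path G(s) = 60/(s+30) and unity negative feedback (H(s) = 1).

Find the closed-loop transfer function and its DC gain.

T(s) = G/(1+GH) = [60/(s+30)] / [1 + 60/(s+30)] = 60/(s+30+60) = 60/(s+90). DC gain = 60/90 = 0.6667.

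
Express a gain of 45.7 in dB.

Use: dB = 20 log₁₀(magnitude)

dB = 20 log₁₀(45.7) = 33.2 dB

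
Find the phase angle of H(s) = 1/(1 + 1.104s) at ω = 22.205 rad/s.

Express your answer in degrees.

Phase = -arctan(ωτ) = -arctan(22.205 × 1.104) = -87.7°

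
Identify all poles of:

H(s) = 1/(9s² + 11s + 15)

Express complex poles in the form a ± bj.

Discriminant = 11² - 4×9×15 = 121 - 540 = -419 < 0, so the poles are a complex conjugate pair s = (-11 ± j√419)/(2×9). Real part = -11/(2×9) = -11/18 ≈ -0.6111; imaginary part = ±√419/(2×9) ≈ 1.1372. Poles: s = -0.6111 ± 1.1372j.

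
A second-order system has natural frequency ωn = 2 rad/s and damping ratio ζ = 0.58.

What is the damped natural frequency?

ωd = ωn√(1 - ζ²) = 2√(1 - 0.58²) = 1.63 rad/s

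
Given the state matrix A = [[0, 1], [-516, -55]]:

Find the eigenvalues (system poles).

det(A - λI) = λ² - (-55)λ + 516 = (λ - (-12))(λ - (-43)). Eigenvalues: -12, -43.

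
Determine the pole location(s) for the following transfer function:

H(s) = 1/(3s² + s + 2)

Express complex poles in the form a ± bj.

Discriminant = 1² - 4×3×2 = 1 - 24 = -23 < 0, so the poles are a complex conjugate pair s = (-1 ± j√23)/(2×3). Real part = -1/(2×3) = -1/6 ≈ -0.1667; imaginary part = ±√23/(2×3) ≈ 0.7993. Poles: s = -0.1667 ± 0.7993j.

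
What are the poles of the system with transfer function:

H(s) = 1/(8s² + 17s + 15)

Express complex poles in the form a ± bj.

Discriminant = 17² - 4×8×15 = 289 - 480 = -191 < 0, so the poles are a complex conjugate pair s = (-17 ± j√191)/(2×8). Real part = -17/(2×8) = -17/16 = -1.0625; imaginary part = ±√191/(2×8) ≈ 0.8638. Poles: s = -1.0625 ± 0.8638j.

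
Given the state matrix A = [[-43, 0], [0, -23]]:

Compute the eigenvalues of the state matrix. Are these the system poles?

For diagonal matrix, eigenvalues are diagonal entries: λ₁ = -43, λ₂ = -23. Eigenvalues of A = system poles.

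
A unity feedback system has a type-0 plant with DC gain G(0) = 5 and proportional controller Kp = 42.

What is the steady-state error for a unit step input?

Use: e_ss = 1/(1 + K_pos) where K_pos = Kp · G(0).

K_pos = Kp · G(0) = 42 × 5 = 210. e_ss = 1/(1 + 210) = 0.0047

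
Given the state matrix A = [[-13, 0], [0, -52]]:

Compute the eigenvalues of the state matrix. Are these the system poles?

For diagonal matrix, eigenvalues are diagonal entries: λ₁ = -13, λ₂ = -52. Eigenvalues of A = system poles.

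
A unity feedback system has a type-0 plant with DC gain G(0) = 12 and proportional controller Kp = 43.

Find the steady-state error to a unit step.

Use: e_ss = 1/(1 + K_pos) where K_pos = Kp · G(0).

K_pos = Kp · G(0) = 43 × 12 = 516. e_ss = 1/(1 + 516) = 0.0019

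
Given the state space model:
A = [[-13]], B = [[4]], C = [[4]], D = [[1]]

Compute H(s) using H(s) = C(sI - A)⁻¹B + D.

(sI - A)⁻¹ = 1/(s + 13). H(s) = 4×4/(s + 13) + 1 = (s + 29)/(s + 13).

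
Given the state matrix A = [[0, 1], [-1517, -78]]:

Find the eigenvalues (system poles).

det(A - λI) = λ² - (-78)λ + 1517 = (λ - (-41))(λ - (-37)). Eigenvalues: -41, -37.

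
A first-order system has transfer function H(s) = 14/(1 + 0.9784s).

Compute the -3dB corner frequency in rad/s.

Corner frequency = 1/τ = 1/0.9784 = 1.022 rad/s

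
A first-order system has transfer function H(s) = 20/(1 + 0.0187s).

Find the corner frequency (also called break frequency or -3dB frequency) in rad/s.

Corner frequency = 1/τ = 1/0.0187 = 53.476 rad/s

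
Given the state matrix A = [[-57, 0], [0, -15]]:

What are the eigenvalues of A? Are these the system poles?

For diagonal matrix, eigenvalues are diagonal entries: λ₁ = -57, λ₂ = -15. Eigenvalues of A = system poles.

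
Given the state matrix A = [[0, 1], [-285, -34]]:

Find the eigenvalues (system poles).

det(A - λI) = λ² - (-34)λ + 285 = (λ - (-19))(λ - (-15)). Eigenvalues: -19, -15.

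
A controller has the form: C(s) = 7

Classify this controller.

This is a Proportional (P) controller.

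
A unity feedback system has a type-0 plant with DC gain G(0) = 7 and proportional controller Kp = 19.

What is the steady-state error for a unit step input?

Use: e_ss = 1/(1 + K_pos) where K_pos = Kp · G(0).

K_pos = Kp · G(0) = 19 × 7 = 133. e_ss = 1/(1 + 133) = 0.0075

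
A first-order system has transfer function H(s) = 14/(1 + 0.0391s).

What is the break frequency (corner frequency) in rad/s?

Corner frequency = 1/τ = 1/0.0391 = 25.575 rad/s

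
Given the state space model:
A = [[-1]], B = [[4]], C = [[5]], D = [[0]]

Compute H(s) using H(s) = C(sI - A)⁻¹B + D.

(sI - A)⁻¹ = 1/(s + 1). H(s) = 5 × 4/(s + 1) + 0 = 20/(s + 1).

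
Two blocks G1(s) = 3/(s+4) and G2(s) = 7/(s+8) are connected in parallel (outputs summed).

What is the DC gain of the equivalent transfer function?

Parallel: G_eq = G1 + G2. DC gain = G1(0) + G2(0) = 3/4 + 7/8 = 0.75 + 0.875 = 1.625.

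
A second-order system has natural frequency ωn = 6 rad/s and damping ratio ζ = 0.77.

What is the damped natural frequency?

ωd = ωn√(1 - ζ²) = 6√(1 - 0.77²) = 3.83 rad/s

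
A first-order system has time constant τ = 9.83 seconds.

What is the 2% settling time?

For first-order system, 2% settling time ≈ 4τ = 4 × 9.83 = 39.32 s.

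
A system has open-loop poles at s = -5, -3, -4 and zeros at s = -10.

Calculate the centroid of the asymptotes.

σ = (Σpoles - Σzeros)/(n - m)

σ = (Σpoles - Σzeros)/(n - m) = (-12 - (-10))/(3 - 1) = -2/2 = -1.0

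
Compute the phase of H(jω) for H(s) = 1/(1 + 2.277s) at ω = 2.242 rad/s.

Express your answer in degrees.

Phase = -arctan(ωτ) = -arctan(2.242 × 2.277) = -78.9°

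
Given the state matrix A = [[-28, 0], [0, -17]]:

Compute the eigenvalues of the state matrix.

For diagonal matrix, eigenvalues are diagonal entries: λ₁ = -28, λ₂ = -17.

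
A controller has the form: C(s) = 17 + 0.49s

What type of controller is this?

This is a Proportional-Derivative (PD) controller.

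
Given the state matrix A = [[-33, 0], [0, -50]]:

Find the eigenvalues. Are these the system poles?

For diagonal matrix, eigenvalues are diagonal entries: λ₁ = -33, λ₂ = -50. Eigenvalues of A = system poles.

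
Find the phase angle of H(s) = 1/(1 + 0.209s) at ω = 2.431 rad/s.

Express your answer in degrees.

Phase = -arctan(ωτ) = -arctan(2.431 × 0.209) = -26.9°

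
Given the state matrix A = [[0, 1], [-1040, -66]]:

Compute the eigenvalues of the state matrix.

det(A - λI) = λ² - (-66)λ + 1040 = (λ - (-40))(λ - (-26)). Eigenvalues: -40, -26.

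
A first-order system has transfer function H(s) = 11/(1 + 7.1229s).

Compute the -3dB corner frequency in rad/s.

Corner frequency = 1/τ = 1/7.1229 = 0.14 rad/s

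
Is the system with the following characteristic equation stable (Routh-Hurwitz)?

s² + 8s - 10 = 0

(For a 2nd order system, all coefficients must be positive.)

Coefficients: 1, 8, -10. c=-10 not positive, so system is unstable.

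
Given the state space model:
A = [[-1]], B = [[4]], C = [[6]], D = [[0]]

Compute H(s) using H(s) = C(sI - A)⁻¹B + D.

(sI - A)⁻¹ = 1/(s + 1). H(s) = 6 × 4/(s + 1) + 0 = 24/(s + 1).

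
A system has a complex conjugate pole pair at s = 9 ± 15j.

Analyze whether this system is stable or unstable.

Real part of poles is 9 (> 0, right half-plane). Unstable.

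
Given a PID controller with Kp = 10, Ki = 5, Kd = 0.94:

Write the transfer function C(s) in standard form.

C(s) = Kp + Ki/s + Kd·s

Substituting values: C(s) = 10 + 5/s + 0.94s = (0.94s² + 10s + 5)/s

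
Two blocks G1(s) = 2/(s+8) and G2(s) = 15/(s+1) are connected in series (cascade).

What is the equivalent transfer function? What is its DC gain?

Series: multiply transfer functions. G_eq = 2/(s+8) × 15/(s+1) = 30/((s+8)(s+1)). DC gain = 30/(8×1) = 3.75.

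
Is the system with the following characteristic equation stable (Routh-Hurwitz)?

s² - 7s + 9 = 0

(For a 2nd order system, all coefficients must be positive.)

Coefficients: 1, -7, 9. b=-7 not positive, so system is unstable.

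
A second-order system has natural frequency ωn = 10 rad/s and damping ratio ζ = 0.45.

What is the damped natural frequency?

ωd = ωn√(1 - ζ²) = 10√(1 - 0.45²) = 8.93 rad/s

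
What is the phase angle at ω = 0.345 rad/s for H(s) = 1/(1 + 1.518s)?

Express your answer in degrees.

Phase = -arctan(ωτ) = -arctan(0.345 × 1.518) = -27.6°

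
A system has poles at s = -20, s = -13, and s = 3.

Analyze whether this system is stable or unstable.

Pole(s) at s = 3 are not in the left half-plane. System is unstable.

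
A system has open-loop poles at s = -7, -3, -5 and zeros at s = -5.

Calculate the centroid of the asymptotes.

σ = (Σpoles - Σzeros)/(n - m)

σ = (Σpoles - Σzeros)/(n - m) = (-15 - (-5))/(3 - 1) = -10/2 = -5.0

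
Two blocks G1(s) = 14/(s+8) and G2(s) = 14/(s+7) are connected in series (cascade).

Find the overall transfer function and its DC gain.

Series: multiply transfer functions. G_eq = 14/(s+8) × 14/(s+7) = 196/((s+8)(s+7)). DC gain = 196/(8×7) = 3.5.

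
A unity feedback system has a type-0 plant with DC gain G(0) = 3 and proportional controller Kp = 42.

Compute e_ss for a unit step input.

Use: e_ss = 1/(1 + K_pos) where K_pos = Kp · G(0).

K_pos = Kp · G(0) = 42 × 3 = 126. e_ss = 1/(1 + 126) = 0.0079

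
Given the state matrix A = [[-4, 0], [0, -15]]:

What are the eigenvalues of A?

For diagonal matrix, eigenvalues are diagonal entries: λ₁ = -4, λ₂ = -15.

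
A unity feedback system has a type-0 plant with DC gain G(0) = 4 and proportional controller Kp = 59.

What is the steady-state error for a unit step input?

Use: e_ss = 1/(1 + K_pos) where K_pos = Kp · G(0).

K_pos = Kp · G(0) = 59 × 4 = 236. e_ss = 1/(1 + 236) = 0.0042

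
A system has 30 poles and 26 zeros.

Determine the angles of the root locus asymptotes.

n - m = 30 - 26 = 4. Angles: θk = (2k + 1)·180°/4 = 45°, 135°, 225°, 315°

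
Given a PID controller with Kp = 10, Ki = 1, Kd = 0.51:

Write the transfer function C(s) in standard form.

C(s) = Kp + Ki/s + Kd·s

Substituting values: C(s) = 10 + 1/s + 0.51s = (0.51s² + 10s + 1)/s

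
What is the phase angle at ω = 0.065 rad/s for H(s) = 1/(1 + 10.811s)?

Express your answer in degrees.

Phase = -arctan(ωτ) = -arctan(0.065 × 10.811) = -35.1°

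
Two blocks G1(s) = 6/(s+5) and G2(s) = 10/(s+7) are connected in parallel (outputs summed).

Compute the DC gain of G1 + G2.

Parallel: G_eq = G1 + G2. DC gain = G1(0) + G2(0) = 6/5 + 10/7 = 1.2 + 1.4286 = 2.6286.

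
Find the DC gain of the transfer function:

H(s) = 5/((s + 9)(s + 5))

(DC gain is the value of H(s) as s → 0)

DC gain = H(0) = 5/(9 × 5) = 5/45 = 0.1111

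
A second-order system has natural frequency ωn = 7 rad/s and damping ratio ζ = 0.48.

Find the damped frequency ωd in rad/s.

ωd = ωn√(1 - ζ²) = 7√(1 - 0.48²) = 6.14 rad/s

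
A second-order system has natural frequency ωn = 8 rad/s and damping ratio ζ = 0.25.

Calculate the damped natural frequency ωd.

ωd = ωn√(1 - ζ²) = 8√(1 - 0.25²) = 7.75 rad/s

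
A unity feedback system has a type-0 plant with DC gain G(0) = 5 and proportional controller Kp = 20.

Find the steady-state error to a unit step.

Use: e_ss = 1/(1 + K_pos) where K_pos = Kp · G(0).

K_pos = Kp · G(0) = 20 × 5 = 100. e_ss = 1/(1 + 100) = 0.0099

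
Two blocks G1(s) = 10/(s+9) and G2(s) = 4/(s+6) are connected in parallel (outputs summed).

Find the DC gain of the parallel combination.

Parallel: G_eq = G1 + G2. DC gain = G1(0) + G2(0) = 10/9 + 4/6 = 1.1111 + 0.6667 = 1.7778.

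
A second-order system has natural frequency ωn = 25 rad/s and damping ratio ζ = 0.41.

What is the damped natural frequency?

ωd = ωn√(1 - ζ²) = 25√(1 - 0.41²) = 22.8 rad/s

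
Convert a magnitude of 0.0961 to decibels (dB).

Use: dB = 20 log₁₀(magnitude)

dB = 20 log₁₀(0.0961) = -20.3 dB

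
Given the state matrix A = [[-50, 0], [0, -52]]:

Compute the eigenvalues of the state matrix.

For diagonal matrix, eigenvalues are diagonal entries: λ₁ = -50, λ₂ = -52.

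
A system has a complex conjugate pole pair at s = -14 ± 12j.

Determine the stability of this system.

Real part of poles is -14 (< 0, left half-plane). Stable.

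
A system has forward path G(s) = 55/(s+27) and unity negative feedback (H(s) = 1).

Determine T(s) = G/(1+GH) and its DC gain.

T(s) = G/(1+GH) = [55/(s+27)] / [1 + 55/(s+27)] = 55/(s+27+55) = 55/(s+82). DC gain = 55/82 = 0.6707.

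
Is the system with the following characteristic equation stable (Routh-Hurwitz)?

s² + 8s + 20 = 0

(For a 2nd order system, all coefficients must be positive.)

Coefficients: 1, 8, 20. All positive, so system is stable.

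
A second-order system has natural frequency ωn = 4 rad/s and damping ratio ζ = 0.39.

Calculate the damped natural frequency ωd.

ωd = ωn√(1 - ζ²) = 4√(1 - 0.39²) = 3.68 rad/s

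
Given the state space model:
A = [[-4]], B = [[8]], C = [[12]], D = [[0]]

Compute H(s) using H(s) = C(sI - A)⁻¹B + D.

(sI - A)⁻¹ = 1/(s + 4). H(s) = 12 × 8/(s + 4) + 0 = 96/(s + 4).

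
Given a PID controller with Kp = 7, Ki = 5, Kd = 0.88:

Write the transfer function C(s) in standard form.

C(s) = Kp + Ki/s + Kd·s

Substituting values: C(s) = 7 + 5/s + 0.88s = (0.88s² + 7s + 5)/s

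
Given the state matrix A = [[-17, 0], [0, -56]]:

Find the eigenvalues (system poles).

For diagonal matrix, eigenvalues are diagonal entries: λ₁ = -17, λ₂ = -56.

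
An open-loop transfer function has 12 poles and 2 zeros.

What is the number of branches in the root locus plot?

Root locus has n branches where n = number of poles = 12.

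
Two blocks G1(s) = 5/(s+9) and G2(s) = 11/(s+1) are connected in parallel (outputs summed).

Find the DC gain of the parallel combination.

Parallel: G_eq = G1 + G2. DC gain = G1(0) + G2(0) = 5/9 + 11/1 = 0.5556 + 11 = 11.5556.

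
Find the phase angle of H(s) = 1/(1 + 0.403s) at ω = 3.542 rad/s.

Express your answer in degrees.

Phase = -arctan(ωτ) = -arctan(3.542 × 0.403) = -55.0°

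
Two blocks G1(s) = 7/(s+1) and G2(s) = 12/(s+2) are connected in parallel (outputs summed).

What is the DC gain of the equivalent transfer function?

Parallel: G_eq = G1 + G2. DC gain = G1(0) + G2(0) = 7/1 + 12/2 = 7 + 6 = 13.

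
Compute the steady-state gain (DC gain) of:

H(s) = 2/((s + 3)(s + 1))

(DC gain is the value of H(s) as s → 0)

DC gain = H(0) = 2/(3 × 1) = 2/3 = 0.6667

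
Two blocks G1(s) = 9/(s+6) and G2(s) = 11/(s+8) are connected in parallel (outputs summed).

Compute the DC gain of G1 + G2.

Parallel: G_eq = G1 + G2. DC gain = G1(0) + G2(0) = 9/6 + 11/8 = 1.5 + 1.375 = 2.875.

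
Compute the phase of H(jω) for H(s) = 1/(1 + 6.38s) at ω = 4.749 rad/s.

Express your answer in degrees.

Phase = -arctan(ωτ) = -arctan(4.749 × 6.38) = -88.1°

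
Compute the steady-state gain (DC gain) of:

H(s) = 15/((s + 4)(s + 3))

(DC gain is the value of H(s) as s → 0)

DC gain = H(0) = 15/(4 × 3) = 15/12 = 1.25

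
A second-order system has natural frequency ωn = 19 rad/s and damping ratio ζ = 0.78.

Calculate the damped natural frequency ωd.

ωd = ωn√(1 - ζ²) = 19√(1 - 0.78²) = 11.89 rad/s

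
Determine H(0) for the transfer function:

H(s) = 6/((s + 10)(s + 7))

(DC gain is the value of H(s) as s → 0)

DC gain = H(0) = 6/(10 × 7) = 6/70 = 0.0857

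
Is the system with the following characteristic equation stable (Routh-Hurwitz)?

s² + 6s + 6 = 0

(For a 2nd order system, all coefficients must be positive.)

Coefficients: 1, 6, 6. All positive, so system is stable.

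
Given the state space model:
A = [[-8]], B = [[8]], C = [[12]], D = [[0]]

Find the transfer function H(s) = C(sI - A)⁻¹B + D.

(sI - A)⁻¹ = 1/(s + 8). H(s) = 12 × 8/(s + 8) + 0 = 96/(s + 8).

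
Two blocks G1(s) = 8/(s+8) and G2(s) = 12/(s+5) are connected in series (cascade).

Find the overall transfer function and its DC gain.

Series: multiply transfer functions. G_eq = 8/(s+8) × 12/(s+5) = 96/((s+8)(s+5)). DC gain = 96/(8×5) = 2.4.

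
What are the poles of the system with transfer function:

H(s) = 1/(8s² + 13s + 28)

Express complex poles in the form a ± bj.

Discriminant = 13² - 4×8×28 = 169 - 896 = -727 < 0, so the poles are a complex conjugate pair s = (-13 ± j√727)/(2×8). Real part = -13/(2×8) = -13/16 = -0.8125; imaginary part = ±√727/(2×8) ≈ 1.6852. Poles: s = -0.8125 ± 1.6852j.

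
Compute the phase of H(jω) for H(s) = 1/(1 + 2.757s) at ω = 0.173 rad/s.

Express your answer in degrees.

Phase = -arctan(ωτ) = -arctan(0.173 × 2.757) = -25.5°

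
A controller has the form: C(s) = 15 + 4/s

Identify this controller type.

This is a Proportional-Integral (PI) controller.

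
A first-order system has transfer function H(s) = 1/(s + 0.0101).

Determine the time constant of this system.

For H(s) = 1/(s + 1/τ), the pole is at -1/τ = -0.0101, so τ = 1/0.0101 = 99.01 s.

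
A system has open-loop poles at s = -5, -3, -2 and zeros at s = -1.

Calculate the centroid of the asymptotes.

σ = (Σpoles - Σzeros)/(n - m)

σ = (Σpoles - Σzeros)/(n - m) = (-10 - (-1))/(3 - 1) = -9/2 = -4.5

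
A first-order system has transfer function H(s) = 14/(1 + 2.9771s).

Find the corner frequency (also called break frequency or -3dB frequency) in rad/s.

Corner frequency = 1/τ = 1/2.9771 = 0.336 rad/s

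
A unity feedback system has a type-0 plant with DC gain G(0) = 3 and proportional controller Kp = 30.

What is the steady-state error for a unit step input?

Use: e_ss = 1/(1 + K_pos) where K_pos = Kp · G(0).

K_pos = Kp · G(0) = 30 × 3 = 90. e_ss = 1/(1 + 90) = 0.0110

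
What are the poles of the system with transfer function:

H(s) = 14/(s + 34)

Pole is where denominator = 0: s + 34 = 0, so s = -34.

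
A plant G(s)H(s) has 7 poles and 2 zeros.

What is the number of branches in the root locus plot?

Root locus has n branches where n = number of poles = 7.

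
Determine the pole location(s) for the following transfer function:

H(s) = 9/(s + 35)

Pole is where denominator = 0: s + 35 = 0, so s = -35.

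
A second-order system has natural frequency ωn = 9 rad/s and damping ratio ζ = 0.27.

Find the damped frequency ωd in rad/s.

ωd = ωn√(1 - ζ²) = 9√(1 - 0.27²) = 8.67 rad/s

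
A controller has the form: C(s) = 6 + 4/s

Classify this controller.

This is a Proportional-Integral (PI) controller.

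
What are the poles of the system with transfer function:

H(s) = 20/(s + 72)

Pole is where denominator = 0: s + 72 = 0, so s = -72.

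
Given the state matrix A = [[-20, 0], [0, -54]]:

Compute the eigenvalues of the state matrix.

For diagonal matrix, eigenvalues are diagonal entries: λ₁ = -20, λ₂ = -54.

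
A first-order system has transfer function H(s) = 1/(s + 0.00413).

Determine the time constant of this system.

For H(s) = 1/(s + 1/τ), the pole is at -1/τ = -0.00413, so τ = 1/0.00413 = 242.1 s.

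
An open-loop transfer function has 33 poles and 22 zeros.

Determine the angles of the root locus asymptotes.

n - m = 33 - 22 = 11. Angles: θk = (2k + 1)·180°/11 = 16.36°, 49.09°, 81.82°, 114.55°, 147.27°, 180°, 212.73°, 245.45°, 278.18°, 310.91°, 343.64°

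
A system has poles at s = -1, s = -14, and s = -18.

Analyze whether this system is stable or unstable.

All poles are in the left half-plane. System is stable.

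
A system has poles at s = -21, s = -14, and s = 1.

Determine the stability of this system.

Pole(s) at s = 1 are not in the left half-plane. System is unstable.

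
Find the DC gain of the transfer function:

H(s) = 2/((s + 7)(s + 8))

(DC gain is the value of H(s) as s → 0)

DC gain = H(0) = 2/(7 × 8) = 2/56 = 0.0357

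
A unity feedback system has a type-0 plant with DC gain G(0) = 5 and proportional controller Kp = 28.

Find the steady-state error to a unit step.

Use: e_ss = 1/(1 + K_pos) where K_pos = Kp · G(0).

K_pos = Kp · G(0) = 28 × 5 = 140. e_ss = 1/(1 + 140) = 0.0071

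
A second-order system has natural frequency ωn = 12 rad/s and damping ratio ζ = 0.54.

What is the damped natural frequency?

ωd = ωn√(1 - ζ²) = 12√(1 - 0.54²) = 10.1 rad/s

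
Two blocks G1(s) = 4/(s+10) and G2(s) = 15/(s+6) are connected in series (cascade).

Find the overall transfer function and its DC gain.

Series: multiply transfer functions. G_eq = 4/(s+10) × 15/(s+6) = 60/((s+10)(s+6)). DC gain = 60/(10×6) = 1.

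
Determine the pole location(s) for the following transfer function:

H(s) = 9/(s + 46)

Pole is where denominator = 0: s + 46 = 0, so s = -46.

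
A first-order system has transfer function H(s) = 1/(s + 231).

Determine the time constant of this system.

For H(s) = 1/(s + 1/τ), the pole is at -1/τ = -231, so τ = 1/231 = 0.0043 s.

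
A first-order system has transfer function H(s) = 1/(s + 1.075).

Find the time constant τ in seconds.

For H(s) = 1/(s + 1/τ), the pole is at -1/τ = -1.075, so τ = 1/1.075 = 0.9302 s.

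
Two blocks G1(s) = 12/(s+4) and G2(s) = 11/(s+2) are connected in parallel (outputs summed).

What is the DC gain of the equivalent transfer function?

Parallel: G_eq = G1 + G2. DC gain = G1(0) + G2(0) = 12/4 + 11/2 = 3 + 5.5 = 8.5.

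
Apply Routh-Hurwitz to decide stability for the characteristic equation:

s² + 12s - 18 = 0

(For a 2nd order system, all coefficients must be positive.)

Coefficients: 1, 12, -18. c=-18 not positive, so system is unstable.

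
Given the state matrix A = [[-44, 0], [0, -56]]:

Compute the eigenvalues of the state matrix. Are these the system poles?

For diagonal matrix, eigenvalues are diagonal entries: λ₁ = -44, λ₂ = -56. Eigenvalues of A = system poles.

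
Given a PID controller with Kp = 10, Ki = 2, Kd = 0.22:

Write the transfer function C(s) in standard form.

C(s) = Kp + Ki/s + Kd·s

Substituting values: C(s) = 10 + 2/s + 0.22s = (0.22s² + 10s + 2)/s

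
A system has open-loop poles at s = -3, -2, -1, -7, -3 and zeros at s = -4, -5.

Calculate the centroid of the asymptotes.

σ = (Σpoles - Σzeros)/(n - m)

σ = (Σpoles - Σzeros)/(n - m) = (-16 - (-9))/(5 - 2) = -7/3 = -2.33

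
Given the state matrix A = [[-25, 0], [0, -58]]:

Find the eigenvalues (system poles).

For diagonal matrix, eigenvalues are diagonal entries: λ₁ = -25, λ₂ = -58.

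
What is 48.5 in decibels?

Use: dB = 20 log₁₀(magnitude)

dB = 20 log₁₀(48.5) = 33.7 dB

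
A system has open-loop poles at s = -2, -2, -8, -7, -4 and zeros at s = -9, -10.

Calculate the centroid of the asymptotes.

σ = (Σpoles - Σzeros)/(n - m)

σ = (Σpoles - Σzeros)/(n - m) = (-23 - (-19))/(5 - 2) = -4/3 = -1.33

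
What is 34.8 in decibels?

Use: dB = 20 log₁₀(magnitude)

dB = 20 log₁₀(34.8) = 30.8 dB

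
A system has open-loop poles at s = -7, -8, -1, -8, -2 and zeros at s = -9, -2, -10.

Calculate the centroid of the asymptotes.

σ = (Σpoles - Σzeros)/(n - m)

σ = (Σpoles - Σzeros)/(n - m) = (-26 - (-21))/(5 - 3) = -5/2 = -2.5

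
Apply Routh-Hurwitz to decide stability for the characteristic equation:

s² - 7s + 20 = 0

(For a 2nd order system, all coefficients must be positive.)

Coefficients: 1, -7, 20. b=-7 not positive, so system is unstable.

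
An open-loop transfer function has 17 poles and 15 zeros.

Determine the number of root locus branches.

Root locus has n branches where n = number of poles = 17.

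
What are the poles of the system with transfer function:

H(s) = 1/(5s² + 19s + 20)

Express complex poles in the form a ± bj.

Discriminant = 19² - 4×5×20 = 361 - 400 = -39 < 0, so the poles are a complex conjugate pair s = (-19 ± j√39)/(2×5). Real part = -19/(2×5) = -19/10 = -1.9; imaginary part = ±√39/(2×5) ≈ 0.6245. Poles: s = -1.9 ± 0.6245j.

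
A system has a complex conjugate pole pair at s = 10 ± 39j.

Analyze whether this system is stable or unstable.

Real part of poles is 10 (> 0, right half-plane). Unstable.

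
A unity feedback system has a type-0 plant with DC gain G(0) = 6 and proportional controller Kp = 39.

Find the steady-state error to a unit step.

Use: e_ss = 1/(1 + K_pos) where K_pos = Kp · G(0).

K_pos = Kp · G(0) = 39 × 6 = 234. e_ss = 1/(1 + 234) = 0.0043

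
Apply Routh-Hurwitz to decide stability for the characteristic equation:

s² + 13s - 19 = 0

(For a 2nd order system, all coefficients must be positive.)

Coefficients: 1, 13, -19. c=-19 not positive, so system is unstable.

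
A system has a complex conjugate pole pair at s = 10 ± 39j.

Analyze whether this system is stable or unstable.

Real part of poles is 10 (> 0, right half-plane). Unstable.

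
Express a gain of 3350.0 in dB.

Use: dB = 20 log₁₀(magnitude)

dB = 20 log₁₀(3350.0) = 70.5 dB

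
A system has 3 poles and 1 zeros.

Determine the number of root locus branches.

Root locus has n branches where n = number of poles = 3.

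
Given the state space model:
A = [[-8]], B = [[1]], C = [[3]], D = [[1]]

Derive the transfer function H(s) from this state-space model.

(sI - A)⁻¹ = 1/(s + 8). H(s) = 3×1/(s + 8) + 1 = (s + 11)/(s + 8).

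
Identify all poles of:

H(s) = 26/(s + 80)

Pole is where denominator = 0: s + 80 = 0, so s = -80.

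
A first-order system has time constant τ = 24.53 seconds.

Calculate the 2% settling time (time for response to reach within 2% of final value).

For first-order system, 2% settling time ≈ 4τ = 4 × 24.53 = 98.12 s.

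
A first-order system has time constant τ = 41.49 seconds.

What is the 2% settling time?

For first-order system, 2% settling time ≈ 4τ = 4 × 41.49 = 165.96 s.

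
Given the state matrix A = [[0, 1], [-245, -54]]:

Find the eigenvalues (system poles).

det(A - λI) = λ² - (-54)λ + 245 = (λ - (-5))(λ - (-49)). Eigenvalues: -5, -49.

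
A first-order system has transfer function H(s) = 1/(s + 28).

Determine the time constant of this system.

For H(s) = 1/(s + 1/τ), the pole is at -1/τ = -28, so τ = 1/28 = 0.0357 s.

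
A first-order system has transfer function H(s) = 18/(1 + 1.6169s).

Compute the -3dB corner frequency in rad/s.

Corner frequency = 1/τ = 1/1.6169 = 0.618 rad/s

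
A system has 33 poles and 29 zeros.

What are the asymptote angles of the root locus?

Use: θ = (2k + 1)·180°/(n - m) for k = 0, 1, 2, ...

n - m = 33 - 29 = 4. Angles: θk = (2k + 1)·180°/4 = 45°, 135°, 225°, 315°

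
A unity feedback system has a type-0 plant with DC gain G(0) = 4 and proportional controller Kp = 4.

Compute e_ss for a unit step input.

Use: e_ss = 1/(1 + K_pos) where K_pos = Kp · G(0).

K_pos = Kp · G(0) = 4 × 4 = 16. e_ss = 1/(1 + 16) = 0.0588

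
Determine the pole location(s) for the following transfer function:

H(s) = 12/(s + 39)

Pole is where denominator = 0: s + 39 = 0, so s = -39.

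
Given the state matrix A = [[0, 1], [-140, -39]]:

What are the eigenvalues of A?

det(A - λI) = λ² - (-39)λ + 140 = (λ - (-4))(λ - (-35)). Eigenvalues: -4, -35.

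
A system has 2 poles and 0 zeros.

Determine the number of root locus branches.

Root locus has n branches where n = number of poles = 2.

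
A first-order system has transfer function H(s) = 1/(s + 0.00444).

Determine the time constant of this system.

For H(s) = 1/(s + 1/τ), the pole is at -1/τ = -0.00444, so τ = 1/0.00444 = 225.2 s.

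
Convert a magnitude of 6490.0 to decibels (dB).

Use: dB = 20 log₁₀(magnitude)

dB = 20 log₁₀(6490.0) = 76.2 dB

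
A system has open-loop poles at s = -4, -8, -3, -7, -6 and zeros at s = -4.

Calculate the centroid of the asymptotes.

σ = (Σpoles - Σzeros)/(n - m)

σ = (Σpoles - Σzeros)/(n - m) = (-28 - (-4))/(5 - 1) = -24/4 = -6.0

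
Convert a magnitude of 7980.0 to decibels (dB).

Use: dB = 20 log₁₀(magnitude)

dB = 20 log₁₀(7980.0) = 78.0 dB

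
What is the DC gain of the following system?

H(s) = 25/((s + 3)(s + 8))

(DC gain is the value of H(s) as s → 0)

DC gain = H(0) = 25/(3 × 8) = 25/24 = 1.0417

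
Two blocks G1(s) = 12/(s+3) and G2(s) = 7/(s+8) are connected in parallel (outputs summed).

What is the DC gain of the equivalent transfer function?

Parallel: G_eq = G1 + G2. DC gain = G1(0) + G2(0) = 12/3 + 7/8 = 4 + 0.875 = 4.875.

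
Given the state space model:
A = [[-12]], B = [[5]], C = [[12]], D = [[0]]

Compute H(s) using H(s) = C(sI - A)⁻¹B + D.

(sI - A)⁻¹ = 1/(s + 12). H(s) = 12 × 5/(s + 12) + 0 = 60/(s + 12).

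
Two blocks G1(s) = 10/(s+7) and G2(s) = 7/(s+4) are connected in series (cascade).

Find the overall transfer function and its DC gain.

Series: multiply transfer functions. G_eq = 10/(s+7) × 7/(s+4) = 70/((s+7)(s+4)). DC gain = 70/(7×4) = 2.5.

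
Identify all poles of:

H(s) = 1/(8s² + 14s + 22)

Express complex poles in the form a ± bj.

Discriminant = 14² - 4×8×22 = 196 - 704 = -508 < 0, so the poles are a complex conjugate pair s = (-14 ± j√508)/(2×8). Real part = -14/(2×8) = -14/16 = -0.875; imaginary part = ±√508/(2×8) ≈ 1.4087. Poles: s = -0.875 ± 1.4087j.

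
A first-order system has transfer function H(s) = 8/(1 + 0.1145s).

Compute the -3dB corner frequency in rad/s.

Corner frequency = 1/τ = 1/0.1145 = 8.734 rad/s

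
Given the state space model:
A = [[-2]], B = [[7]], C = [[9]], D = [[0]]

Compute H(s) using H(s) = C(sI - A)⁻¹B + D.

(sI - A)⁻¹ = 1/(s + 2). H(s) = 9 × 7/(s + 2) + 0 = 63/(s + 2).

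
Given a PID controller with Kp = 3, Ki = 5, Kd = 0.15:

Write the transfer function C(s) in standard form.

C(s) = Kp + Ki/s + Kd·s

Substituting values: C(s) = 3 + 5/s + 0.15s = (0.15s² + 3s + 5)/s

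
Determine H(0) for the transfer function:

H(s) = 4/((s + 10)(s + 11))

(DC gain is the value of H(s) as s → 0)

DC gain = H(0) = 4/(10 × 11) = 4/110 = 0.0364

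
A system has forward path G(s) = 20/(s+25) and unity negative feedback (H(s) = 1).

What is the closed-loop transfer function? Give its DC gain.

T(s) = G/(1+GH) = [20/(s+25)] / [1 + 20/(s+25)] = 20/(s+25+20) = 20/(s+45). DC gain = 20/45 = 0.4444.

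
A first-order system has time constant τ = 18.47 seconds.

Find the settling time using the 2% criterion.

For first-order system, 2% settling time ≈ 4τ = 4 × 18.47 = 73.88 s.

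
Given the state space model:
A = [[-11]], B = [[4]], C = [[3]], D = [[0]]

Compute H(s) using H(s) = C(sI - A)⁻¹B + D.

(sI - A)⁻¹ = 1/(s + 11). H(s) = 3 × 4/(s + 11) + 0 = 12/(s + 11).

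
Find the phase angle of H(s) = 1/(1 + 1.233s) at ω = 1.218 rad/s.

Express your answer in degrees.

Phase = -arctan(ωτ) = -arctan(1.218 × 1.233) = -56.3°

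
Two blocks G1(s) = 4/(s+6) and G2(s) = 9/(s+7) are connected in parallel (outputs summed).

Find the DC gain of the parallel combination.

Parallel: G_eq = G1 + G2. DC gain = G1(0) + G2(0) = 4/6 + 9/7 = 0.6667 + 1.2857 = 1.9524.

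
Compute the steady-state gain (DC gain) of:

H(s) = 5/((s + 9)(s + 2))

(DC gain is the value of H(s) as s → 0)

DC gain = H(0) = 5/(9 × 2) = 5/18 = 0.2778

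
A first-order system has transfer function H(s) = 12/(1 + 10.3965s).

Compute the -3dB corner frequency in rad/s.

Corner frequency = 1/τ = 1/10.3965 = 0.096 rad/s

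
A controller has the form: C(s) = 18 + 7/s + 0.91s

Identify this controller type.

This is a Proportional-Integral-Derivative (PID) controller.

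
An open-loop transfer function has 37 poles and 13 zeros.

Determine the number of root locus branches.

Root locus has n branches where n = number of poles = 37.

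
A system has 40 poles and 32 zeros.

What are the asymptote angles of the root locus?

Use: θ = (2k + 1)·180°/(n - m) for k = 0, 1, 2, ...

n - m = 40 - 32 = 8. Angles: θk = (2k + 1)·180°/8 = 22.5°, 67.5°, 112.5°, 157.5°, 202.5°, 247.5°, 292.5°, 337.5°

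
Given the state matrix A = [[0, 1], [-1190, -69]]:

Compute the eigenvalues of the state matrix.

det(A - λI) = λ² - (-69)λ + 1190 = (λ - (-34))(λ - (-35)). Eigenvalues: -34, -35.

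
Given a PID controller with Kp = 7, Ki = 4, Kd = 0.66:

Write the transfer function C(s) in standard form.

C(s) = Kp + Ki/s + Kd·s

Substituting values: C(s) = 7 + 4/s + 0.66s = (0.66s² + 7s + 4)/s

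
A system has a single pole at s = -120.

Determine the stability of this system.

Pole at s = -120 is in the left half-plane. Stable.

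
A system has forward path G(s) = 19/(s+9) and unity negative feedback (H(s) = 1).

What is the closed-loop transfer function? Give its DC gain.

T(s) = G/(1+GH) = [19/(s+9)] / [1 + 19/(s+9)] = 19/(s+9+19) = 19/(s+28). DC gain = 19/28 = 0.6786.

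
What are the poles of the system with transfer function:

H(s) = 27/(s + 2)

Pole is where denominator = 0: s + 2 = 0, so s = -2.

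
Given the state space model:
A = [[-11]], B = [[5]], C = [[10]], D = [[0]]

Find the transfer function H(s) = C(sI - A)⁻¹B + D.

(sI - A)⁻¹ = 1/(s + 11). H(s) = 10 × 5/(s + 11) + 0 = 50/(s + 11).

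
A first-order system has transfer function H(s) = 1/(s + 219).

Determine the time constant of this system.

For H(s) = 1/(s + 1/τ), the pole is at -1/τ = -219, so τ = 1/219 = 0.0046 s.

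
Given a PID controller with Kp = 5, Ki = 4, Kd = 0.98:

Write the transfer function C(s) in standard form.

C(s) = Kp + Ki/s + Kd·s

Substituting values: C(s) = 5 + 4/s + 0.98s = (0.98s² + 5s + 4)/s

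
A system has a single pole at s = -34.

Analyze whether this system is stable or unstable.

Pole at s = -34 is in the left half-plane. Stable.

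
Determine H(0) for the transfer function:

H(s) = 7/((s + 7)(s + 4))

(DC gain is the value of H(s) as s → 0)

DC gain = H(0) = 7/(7 × 4) = 7/28 = 0.25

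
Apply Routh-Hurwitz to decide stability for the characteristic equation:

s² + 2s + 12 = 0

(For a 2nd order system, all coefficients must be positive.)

Coefficients: 1, 2, 12. All positive, so system is stable.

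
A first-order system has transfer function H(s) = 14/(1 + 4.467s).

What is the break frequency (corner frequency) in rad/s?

Corner frequency = 1/τ = 1/4.467 = 0.224 rad/s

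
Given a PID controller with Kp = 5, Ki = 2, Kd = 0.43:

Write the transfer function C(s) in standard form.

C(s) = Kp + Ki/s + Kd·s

Substituting values: C(s) = 5 + 2/s + 0.43s = (0.43s² + 5s + 2)/s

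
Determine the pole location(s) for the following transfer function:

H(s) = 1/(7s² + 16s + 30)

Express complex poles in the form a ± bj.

Discriminant = 16² - 4×7×30 = 256 - 840 = -584 < 0, so the poles are a complex conjugate pair s = (-16 ± j√584)/(2×7). Real part = -16/(2×7) = -16/14 ≈ -1.1429; imaginary part = ±√584/(2×7) ≈ 1.7261. Poles: s = -1.1429 ± 1.7261j.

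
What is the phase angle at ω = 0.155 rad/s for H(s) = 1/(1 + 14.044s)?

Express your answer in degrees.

Phase = -arctan(ωτ) = -arctan(0.155 × 14.044) = -65.3°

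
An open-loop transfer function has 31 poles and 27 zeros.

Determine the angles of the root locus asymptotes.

n - m = 31 - 27 = 4. Angles: θk = (2k + 1)·180°/4 = 45°, 135°, 225°, 315°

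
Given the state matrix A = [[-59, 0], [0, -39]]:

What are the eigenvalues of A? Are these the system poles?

For diagonal matrix, eigenvalues are diagonal entries: λ₁ = -59, λ₂ = -39. Eigenvalues of A = system poles.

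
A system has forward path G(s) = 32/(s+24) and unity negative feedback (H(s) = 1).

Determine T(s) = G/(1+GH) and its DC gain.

T(s) = G/(1+GH) = [32/(s+24)] / [1 + 32/(s+24)] = 32/(s+24+32) = 32/(s+56). DC gain = 32/56 = 0.5714.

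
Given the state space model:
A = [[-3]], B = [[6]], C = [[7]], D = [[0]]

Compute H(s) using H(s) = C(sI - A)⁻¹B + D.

(sI - A)⁻¹ = 1/(s + 3). H(s) = 7 × 6/(s + 3) + 0 = 42/(s + 3).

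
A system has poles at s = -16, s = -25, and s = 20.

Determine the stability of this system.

Pole(s) at s = 20 are not in the left half-plane. System is unstable.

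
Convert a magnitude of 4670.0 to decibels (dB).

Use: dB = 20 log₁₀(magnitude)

dB = 20 log₁₀(4670.0) = 73.4 dB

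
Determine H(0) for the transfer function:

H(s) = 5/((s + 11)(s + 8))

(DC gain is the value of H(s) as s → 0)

DC gain = H(0) = 5/(11 × 8) = 5/88 = 0.0568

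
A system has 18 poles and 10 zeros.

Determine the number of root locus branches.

Root locus has n branches where n = number of poles = 18.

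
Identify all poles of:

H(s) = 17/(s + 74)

Pole is where denominator = 0: s + 74 = 0, so s = -74.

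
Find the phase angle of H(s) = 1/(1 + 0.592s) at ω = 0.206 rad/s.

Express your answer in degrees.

Phase = -arctan(ωτ) = -arctan(0.206 × 0.592) = -7.0°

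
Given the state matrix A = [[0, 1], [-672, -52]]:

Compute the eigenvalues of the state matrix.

det(A - λI) = λ² - (-52)λ + 672 = (λ - (-28))(λ - (-24)). Eigenvalues: -28, -24.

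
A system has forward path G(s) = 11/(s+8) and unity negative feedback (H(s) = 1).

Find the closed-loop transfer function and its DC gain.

T(s) = G/(1+GH) = [11/(s+8)] / [1 + 11/(s+8)] = 11/(s+8+11) = 11/(s+19). DC gain = 11/19 = 0.5789.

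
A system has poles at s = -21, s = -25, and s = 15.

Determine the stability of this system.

Pole(s) at s = 15 are not in the left half-plane. System is unstable.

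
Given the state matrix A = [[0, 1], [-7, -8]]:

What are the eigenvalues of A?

det(A - λI) = λ² - (-8)λ + 7 = (λ - (-7))(λ - (-1)). Eigenvalues: -7, -1.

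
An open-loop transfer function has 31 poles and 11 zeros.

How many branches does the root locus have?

Root locus has n branches where n = number of poles = 31.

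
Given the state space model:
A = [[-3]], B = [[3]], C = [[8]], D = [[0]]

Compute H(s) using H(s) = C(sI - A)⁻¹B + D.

(sI - A)⁻¹ = 1/(s + 3). H(s) = 8 × 3/(s + 3) + 0 = 24/(s + 3).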